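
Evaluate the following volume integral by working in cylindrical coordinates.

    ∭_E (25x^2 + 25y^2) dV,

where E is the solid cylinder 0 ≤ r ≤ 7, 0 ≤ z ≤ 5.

In cylindrical coordinates, x = r cos(θ), y = r sin(θ), z = z, and dV = r dr dθ dz.

The integrand becomes 25r^2, so

    ∭_E (25x^2 + 25y^2) dV = ∫_{0}^{2π} ∫_{0}^{7} ∫_{0}^{5} (25r^2) · r dz dr dθ.

Inner (z): 125r^3.
Middle (r from 0 to 7): 300125/4.
Outer (θ): 300125π/2.

Therefore the triple integral equals 300125π/2.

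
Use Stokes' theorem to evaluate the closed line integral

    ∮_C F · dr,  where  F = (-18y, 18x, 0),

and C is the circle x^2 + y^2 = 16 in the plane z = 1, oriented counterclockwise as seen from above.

Let S be the flat disk x^2 + y^2 ≤ 16 in the plane z = 1, with upward unit normal n̂ = ẑ. By Stokes' theorem,

    ∮_C F · dr = ∬_S (∇ × F) · n̂ dS = ∬_D (curl F)_z dA,

where D is the disk x^2 + y^2 ≤ 16.

Compute the curl of F = (-18y, 18x, 0):
    (∇ × F)_x = ∂F_z/∂y - ∂F_y/∂z = 0,
    (∇ × F)_y = ∂F_x/∂z - ∂F_z/∂x = 0,
    (∇ × F)_z = ∂F_y/∂x - ∂F_x/∂y = 36.

On z = 1, (curl F)_z = 36.

Convert to polar (x = r cos θ, y = r sin θ, dA = r dr dθ); the integrand becomes 36, so

    ∬_D (curl F)_z dA = ∫_0^{2π} ∫_0^{4} (36) · r dr dθ.

Inner (r from 0 to 4): 288.
Outer (θ from 0 to 2π): 576π.

Therefore ∮_C F · dr = 576π.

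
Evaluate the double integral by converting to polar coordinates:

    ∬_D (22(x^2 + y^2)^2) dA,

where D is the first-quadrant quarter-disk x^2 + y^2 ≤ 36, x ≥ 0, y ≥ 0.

The region D is 0 ≤ r ≤ 6, 0 ≤ θ ≤ π/2 in polar coordinates, where x = r cos(θ), y = r sin(θ), and dA = r dr dθ.

Under the substitution, the integrand becomes 22r^4, so

    ∬_D (22(x^2 + y^2)^2) dA = ∫_{0}^{π/2} ∫_{0}^{6} (22r^4) · r dr dθ.

Inner integral (in r): ∫_{0}^{6} (22r^4) · r dr = 171072.

Outer integral (in θ): ∫_{0}^{π/2} (171072) dθ = 85536π.

Therefore ∬_D (22(x^2 + y^2)^2) dA = 85536π.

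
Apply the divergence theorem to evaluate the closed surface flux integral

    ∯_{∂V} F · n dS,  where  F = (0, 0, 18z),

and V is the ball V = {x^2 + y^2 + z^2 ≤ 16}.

By the divergence theorem,

    ∯_{∂V} F · n dS = ∭_V (∇ · F) dV.

Compute the divergence:
    ∇ · F = ∂F_x/∂x + ∂F_y/∂y + ∂F_z/∂z = 0 + 0 + 18 = 18.

In spherical coordinates, x = ρ sin(φ) cos(θ), y = ρ sin(φ) sin(θ), z = ρ cos(φ), dV = ρ^2 sin(φ) dρ dφ dθ, with 0 ≤ ρ ≤ 4, 0 ≤ φ ≤ π, 0 ≤ θ ≤ 2π.

The integrand, after substitution and multiplying by the volume element, becomes (18) · ρ^2 sin(φ), so

    ∭_V (∇·F) dV = ∫_0^{2π} ∫_0^{π} ∫_0^{4} (18) · ρ^2 sin(φ) dρ dφ dθ.

Inner (ρ from 0 to 4): 384sin(φ).
Middle (φ from 0 to π): 768.
Outer (θ from 0 to 2π): 1536π.

Therefore ∯_{∂V} F · n dS = 1536π.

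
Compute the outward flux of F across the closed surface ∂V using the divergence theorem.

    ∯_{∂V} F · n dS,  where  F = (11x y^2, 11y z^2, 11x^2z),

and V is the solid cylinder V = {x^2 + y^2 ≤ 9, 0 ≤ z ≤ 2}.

By the divergence theorem,

    ∯_{∂V} F · n dS = ∭_V (∇ · F) dV.

Compute the divergence:
    ∇ · F = ∂F_x/∂x + ∂F_y/∂y + ∂F_z/∂z = 11y^2 + 11z^2 + 11x^2 = 11x^2 + 11y^2 + 11z^2.

In cylindrical coordinates, x = r cos(θ), y = r sin(θ), z = z, dV = r dr dθ dz, with 0 ≤ r ≤ 3, 0 ≤ θ ≤ 2π, 0 ≤ z ≤ 2.

The integrand, after substitution and multiplying by the volume element, becomes (11r^2 + 11z^2) · r, so

    ∭_V (∇·F) dV = ∫_0^{2π} ∫_0^{3} ∫_0^{2} (11r^2 + 11z^2) · r dz dr dθ.

Inner (z from 0 to 2): 22r (r^2 + 4/3).
Middle (r from 0 to 3): 1155/2.
Outer (θ from 0 to 2π): 1155π.

Therefore ∯_{∂V} F · n dS = 1155π.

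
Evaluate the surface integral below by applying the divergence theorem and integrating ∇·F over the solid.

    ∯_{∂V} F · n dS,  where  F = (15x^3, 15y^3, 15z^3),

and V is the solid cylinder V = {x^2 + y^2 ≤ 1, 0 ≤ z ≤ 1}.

By the divergence theorem,

    ∯_{∂V} F · n dS = ∭_V (∇ · F) dV.

Compute the divergence:
    ∇ · F = ∂F_x/∂x + ∂F_y/∂y + ∂F_z/∂z = 45x^2 + 45y^2 + 45z^2.

In cylindrical coordinates, x = r cos(θ), y = r sin(θ), z = z, dV = r dr dθ dz, with 0 ≤ r ≤ 1, 0 ≤ θ ≤ 2π, 0 ≤ z ≤ 1.

The integrand, after substitution and multiplying by the volume element, becomes (45r^2 + 45z^2) · r, so

    ∭_V (∇·F) dV = ∫_0^{2π} ∫_0^{1} ∫_0^{1} (45r^2 + 45z^2) · r dz dr dθ.

Inner (z from 0 to 1): 45r^3 + 15r.
Middle (r from 0 to 1): 75/4.
Outer (θ from 0 to 2π): 75π/2.

Therefore ∯_{∂V} F · n dS = 75π/2.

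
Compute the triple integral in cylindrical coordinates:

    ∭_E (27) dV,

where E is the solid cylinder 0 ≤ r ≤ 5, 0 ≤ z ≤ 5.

In cylindrical coordinates, x = r cos(θ), y = r sin(θ), z = z, and dV = r dr dθ dz.

The integrand becomes 27, so

    ∭_E (27) dV = ∫_{0}^{2π} ∫_{0}^{5} ∫_{0}^{5} (27) · r dz dr dθ.

Inner (z): 135r.
Middle (r from 0 to 5): 3375/2.
Outer (θ): 3375π.

Therefore the triple integral equals 3375π.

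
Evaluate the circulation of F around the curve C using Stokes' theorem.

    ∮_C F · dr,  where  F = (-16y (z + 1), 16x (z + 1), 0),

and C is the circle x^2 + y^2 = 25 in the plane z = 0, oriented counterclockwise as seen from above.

Let S be the flat disk x^2 + y^2 ≤ 25 in the plane z = 0, with upward unit normal n̂ = ẑ. By Stokes' theorem,

    ∮_C F · dr = ∬_S (∇ × F) · n̂ dS = ∬_D (curl F)_z dA,

where D is the disk x^2 + y^2 ≤ 25.

Compute the curl of F = (-16y (z + 1), 16x (z + 1), 0):
    (∇ × F)_x = ∂F_z/∂y - ∂F_y/∂z = -16x,
    (∇ × F)_y = ∂F_x/∂z - ∂F_z/∂x = -16y,
    (∇ × F)_z = ∂F_y/∂x - ∂F_x/∂y = 32z + 32.

On z = 0, (curl F)_z = 32.

Convert to polar (x = r cos θ, y = r sin θ, dA = r dr dθ); the integrand becomes 32, so

    ∬_D (curl F)_z dA = ∫_0^{2π} ∫_0^{5} (32) · r dr dθ.

Inner (r from 0 to 5): 400.
Outer (θ from 0 to 2π): 800π.

Therefore ∮_C F · dr = 800π.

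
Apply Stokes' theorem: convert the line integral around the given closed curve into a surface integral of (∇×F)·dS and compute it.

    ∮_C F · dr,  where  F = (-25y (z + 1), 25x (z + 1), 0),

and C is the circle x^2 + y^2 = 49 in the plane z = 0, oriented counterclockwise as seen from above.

Let S be the flat disk x^2 + y^2 ≤ 49 in the plane z = 0, with upward unit normal n̂ = ẑ. By Stokes' theorem,

    ∮_C F · dr = ∬_S (∇ × F) · n̂ dS = ∬_D (curl F)_z dA,

where D is the disk x^2 + y^2 ≤ 49.

Compute the curl of F = (-25y (z + 1), 25x (z + 1), 0):
    (∇ × F)_x = ∂F_z/∂y - ∂F_y/∂z = -25x,
    (∇ × F)_y = ∂F_x/∂z - ∂F_z/∂x = -25y,
    (∇ × F)_z = ∂F_y/∂x - ∂F_x/∂y = 50z + 50.

On z = 0, (curl F)_z = 50.

Convert to polar (x = r cos θ, y = r sin θ, dA = r dr dθ); the integrand becomes 50, so

    ∬_D (curl F)_z dA = ∫_0^{2π} ∫_0^{7} (50) · r dr dθ.

Inner (r from 0 to 7): 1225.
Outer (θ from 0 to 2π): 2450π.

Therefore ∮_C F · dr = 2450π.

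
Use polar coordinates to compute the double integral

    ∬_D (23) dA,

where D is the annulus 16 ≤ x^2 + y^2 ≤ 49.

The region D is 4 ≤ r ≤ 7, 0 ≤ θ ≤ 2π in polar coordinates, where x = r cos(θ), y = r sin(θ), and dA = r dr dθ.

Under the substitution, the integrand becomes 23, so

    ∬_D (23) dA = ∫_{0}^{2π} ∫_{4}^{7} (23) · r dr dθ.

Inner integral (in r): ∫_{4}^{7} (23) · r dr = 759/2.

Outer integral (in θ): ∫_{0}^{2π} (759/2) dθ = 759π.

Therefore ∬_D (23) dA = 759π.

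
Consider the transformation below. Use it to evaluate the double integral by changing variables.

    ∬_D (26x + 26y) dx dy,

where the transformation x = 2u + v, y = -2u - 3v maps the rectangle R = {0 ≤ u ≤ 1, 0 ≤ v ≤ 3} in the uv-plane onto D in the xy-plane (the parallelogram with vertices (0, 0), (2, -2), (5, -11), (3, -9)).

Compute the Jacobian determinant of (x, y) with respect to (u, v):

    ∂(x,y)/∂(u,v) = | 2  1 | = (2)(-3) - (1)(-2) = -4.
                   | -2  -3 |

Its absolute value is |J| = 4 (the area scaling factor).

Substituting x = 2u + v, y = -2u - 3v into the integrand,

    26x + 26y → -52v,

so the integral becomes

    ∬_R (-52v) · |J| du dv = ∫_0^1 ∫_0^3 (-208v) dv du.

Inner (v): -936.
Outer (u): -936.

Therefore ∬_D (26x + 26y) dx dy = -936.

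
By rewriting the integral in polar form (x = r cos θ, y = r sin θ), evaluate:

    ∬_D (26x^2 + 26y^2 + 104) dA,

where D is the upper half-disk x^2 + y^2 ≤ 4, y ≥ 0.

The region D is 0 ≤ r ≤ 2, 0 ≤ θ ≤ π in polar coordinates, where x = r cos(θ), y = r sin(θ), and dA = r dr dθ.

Under the substitution, the integrand becomes 26r^2 + 104, so

    ∬_D (26x^2 + 26y^2 + 104) dA = ∫_{0}^{π} ∫_{0}^{2} (26r^2 + 104) · r dr dθ.

Inner integral (in r): ∫_{0}^{2} (26r^2 + 104) · r dr = 312.

Outer integral (in θ): ∫_{0}^{π} (312) dθ = 312π.

Therefore ∬_D (26x^2 + 26y^2 + 104) dA = 312π.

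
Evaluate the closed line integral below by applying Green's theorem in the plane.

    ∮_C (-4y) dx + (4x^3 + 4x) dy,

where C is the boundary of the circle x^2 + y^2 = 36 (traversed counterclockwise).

Green's theorem converts the closed line integral into a double integral over the enclosed region D:

    ∮_C P dx + Q dy = ∬_D (∂Q/∂x - ∂P/∂y) dA.

Here P = -4y, Q = 4x^3 + 4x, so

    ∂Q/∂x = 12x^2 + 4,    ∂P/∂y = -4,
    ∂Q/∂x - ∂P/∂y = 12x^2 + 8.

D is the region x^2 + y^2 ≤ 36. Evaluating the double integral:

In polar coordinates (x = r cos θ, y = r sin θ, dA = r dr dθ) the integrand becomes 12r^2cos(θ)^2 + 8, so

    ∬_D (12x^2 + 8) dA = ∫_0^{2π} ∫_0^{6} (12r^2cos(θ)^2 + 8) · r dr dθ.

Inner (r from 0 to 6): 3888cos(θ)^2 + 144.
Outer (θ from 0 to 2π): 4176π.

Therefore ∮_C P dx + Q dy = 4176π.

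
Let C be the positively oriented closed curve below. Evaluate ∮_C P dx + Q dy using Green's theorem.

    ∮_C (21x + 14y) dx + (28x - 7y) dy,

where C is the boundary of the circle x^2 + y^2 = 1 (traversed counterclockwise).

Green's theorem converts the closed line integral into a double integral over the enclosed region D:

    ∮_C P dx + Q dy = ∬_D (∂Q/∂x - ∂P/∂y) dA.

Here P = 21x + 14y, Q = 28x - 7y, so

    ∂Q/∂x = 28,    ∂P/∂y = 14,
    ∂Q/∂x - ∂P/∂y = 14.

D is the region x^2 + y^2 ≤ 1. Evaluating the double integral:

In polar coordinates (x = r cos θ, y = r sin θ, dA = r dr dθ) the integrand becomes 14, so

    ∬_D (14) dA = ∫_0^{2π} ∫_0^{1} (14) · r dr dθ.

Inner (r from 0 to 1): 7.
Outer (θ from 0 to 2π): 14π.

Therefore ∮_C P dx + Q dy = 14π.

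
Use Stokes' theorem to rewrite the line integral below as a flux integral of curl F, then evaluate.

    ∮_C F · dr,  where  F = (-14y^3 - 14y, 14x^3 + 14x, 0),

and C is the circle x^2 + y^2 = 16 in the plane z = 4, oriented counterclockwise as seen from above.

Let S be the flat disk x^2 + y^2 ≤ 16 in the plane z = 4, with upward unit normal n̂ = ẑ. By Stokes' theorem,

    ∮_C F · dr = ∬_S (∇ × F) · n̂ dS = ∬_D (curl F)_z dA,

where D is the disk x^2 + y^2 ≤ 16.

Compute the curl of F = (-14y^3 - 14y, 14x^3 + 14x, 0):
    (∇ × F)_x = ∂F_z/∂y - ∂F_y/∂z = 0,
    (∇ × F)_y = ∂F_x/∂z - ∂F_z/∂x = 0,
    (∇ × F)_z = ∂F_y/∂x - ∂F_x/∂y = 42x^2 + 42y^2 + 28.

On z = 4, (curl F)_z = 42x^2 + 42y^2 + 28.

Convert to polar (x = r cos θ, y = r sin θ, dA = r dr dθ); the integrand becomes 42r^2 + 28, so

    ∬_D (curl F)_z dA = ∫_0^{2π} ∫_0^{4} (42r^2 + 28) · r dr dθ.

Inner (r from 0 to 4): 2912.
Outer (θ from 0 to 2π): 5824π.

Therefore ∮_C F · dr = 5824π.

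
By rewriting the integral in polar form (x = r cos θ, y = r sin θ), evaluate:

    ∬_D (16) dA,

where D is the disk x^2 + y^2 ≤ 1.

The region D is 0 ≤ r ≤ 1, 0 ≤ θ ≤ 2π in polar coordinates, where x = r cos(θ), y = r sin(θ), and dA = r dr dθ.

Under the substitution, the integrand becomes 16, so

    ∬_D (16) dA = ∫_{0}^{2π} ∫_{0}^{1} (16) · r dr dθ.

Inner integral (in r): ∫_{0}^{1} (16) · r dr = 8.

Outer integral (in θ): ∫_{0}^{2π} (8) dθ = 16π.

Therefore ∬_D (16) dA = 16π.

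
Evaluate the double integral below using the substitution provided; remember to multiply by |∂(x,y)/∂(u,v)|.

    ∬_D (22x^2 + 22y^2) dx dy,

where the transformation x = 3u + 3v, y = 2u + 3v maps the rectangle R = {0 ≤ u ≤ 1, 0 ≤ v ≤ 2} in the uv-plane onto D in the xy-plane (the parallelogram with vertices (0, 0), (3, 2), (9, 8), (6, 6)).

Compute the Jacobian determinant of (x, y) with respect to (u, v):

    ∂(x,y)/∂(u,v) = | 3  3 | = (3)(3) - (3)(2) = 3.
                   | 2  3 |

Its absolute value is |J| = 3 (the area scaling factor).

Substituting x = 3u + 3v, y = 2u + 3v into the integrand,

    22x^2 + 22y^2 → 286u^2 + 660u v + 396v^2,

so the integral becomes

    ∬_R (286u^2 + 660u v + 396v^2) · |J| du dv = ∫_0^1 ∫_0^2 (858u^2 + 1980u v + 1188v^2) dv du.

Inner (v): 1716u^2 + 3960u + 3168.
Outer (u): 5720.

Therefore ∬_D (22x^2 + 22y^2) dx dy = 5720.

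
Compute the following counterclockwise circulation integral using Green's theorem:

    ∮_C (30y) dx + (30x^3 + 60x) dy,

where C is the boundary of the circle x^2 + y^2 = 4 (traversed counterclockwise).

Green's theorem converts the closed line integral into a double integral over the enclosed region D:

    ∮_C P dx + Q dy = ∬_D (∂Q/∂x - ∂P/∂y) dA.

Here P = 30y, Q = 30x^3 + 60x, so

    ∂Q/∂x = 90x^2 + 60,    ∂P/∂y = 30,
    ∂Q/∂x - ∂P/∂y = 90x^2 + 30.

D is the region x^2 + y^2 ≤ 4. Evaluating the double integral:

In polar coordinates (x = r cos θ, y = r sin θ, dA = r dr dθ) the integrand becomes 90r^2cos(θ)^2 + 30, so

    ∬_D (90x^2 + 30) dA = ∫_0^{2π} ∫_0^{2} (90r^2cos(θ)^2 + 30) · r dr dθ.

Inner (r from 0 to 2): 360cos(θ)^2 + 60.
Outer (θ from 0 to 2π): 480π.

Therefore ∮_C P dx + Q dy = 480π.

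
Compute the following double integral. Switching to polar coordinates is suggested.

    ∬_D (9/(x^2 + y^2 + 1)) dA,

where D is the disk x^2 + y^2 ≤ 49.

The region D is 0 ≤ r ≤ 7, 0 ≤ θ ≤ 2π in polar coordinates, where x = r cos(θ), y = r sin(θ), and dA = r dr dθ.

Under the substitution, the integrand becomes 9/(r^2 + 1), so

    ∬_D (9/(x^2 + y^2 + 1)) dA = ∫_{0}^{2π} ∫_{0}^{7} (9/(r^2 + 1)) · r dr dθ.

Inner integral (in r): ∫_{0}^{7} (9/(r^2 + 1)) · r dr = 9log(50)/2.

Outer integral (in θ): ∫_{0}^{2π} (9log(50)/2) dθ = 9π log(50).

Therefore ∬_D (9/(x^2 + y^2 + 1)) dA = 9π log(50).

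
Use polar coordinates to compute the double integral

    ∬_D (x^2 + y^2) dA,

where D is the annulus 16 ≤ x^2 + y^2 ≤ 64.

The region D is 4 ≤ r ≤ 8, 0 ≤ θ ≤ 2π in polar coordinates, where x = r cos(θ), y = r sin(θ), and dA = r dr dθ.

Under the substitution, the integrand becomes r^2, so

    ∬_D (x^2 + y^2) dA = ∫_{0}^{2π} ∫_{4}^{8} (r^2) · r dr dθ.

Inner integral (in r): ∫_{4}^{8} (r^2) · r dr = 960.

Outer integral (in θ): ∫_{0}^{2π} (960) dθ = 1920π.

Therefore ∬_D (x^2 + y^2) dA = 1920π.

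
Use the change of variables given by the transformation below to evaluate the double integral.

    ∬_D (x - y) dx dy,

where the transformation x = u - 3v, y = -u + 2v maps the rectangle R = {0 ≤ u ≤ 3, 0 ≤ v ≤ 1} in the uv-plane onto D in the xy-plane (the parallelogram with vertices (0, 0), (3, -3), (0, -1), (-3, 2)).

Compute the Jacobian determinant of (x, y) with respect to (u, v):

    ∂(x,y)/∂(u,v) = | 1  -3 | = (1)(2) - (-3)(-1) = -1.
                   | -1  2 |

Its absolute value is |J| = 1 (the area scaling factor).

Substituting x = u - 3v, y = -u + 2v into the integrand,

    x - y → 2u - 5v,

so the integral becomes

    ∬_R (2u - 5v) · |J| du dv = ∫_0^3 ∫_0^1 (2u - 5v) dv du.

Inner (v): 2u - 5/2.
Outer (u): 3/2.

Therefore ∬_D (x - y) dx dy = 3/2.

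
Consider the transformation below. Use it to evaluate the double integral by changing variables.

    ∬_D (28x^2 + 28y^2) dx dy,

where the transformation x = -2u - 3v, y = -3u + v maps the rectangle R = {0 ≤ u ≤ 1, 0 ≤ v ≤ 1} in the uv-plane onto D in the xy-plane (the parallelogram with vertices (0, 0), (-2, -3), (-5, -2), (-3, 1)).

Compute the Jacobian determinant of (x, y) with respect to (u, v):

    ∂(x,y)/∂(u,v) = | -2  -3 | = (-2)(1) - (-3)(-3) = -11.
                   | -3  1 |

Its absolute value is |J| = 11 (the area scaling factor).

Substituting x = -2u - 3v, y = -3u + v into the integrand,

    28x^2 + 28y^2 → 364u^2 + 168u v + 280v^2,

so the integral becomes

    ∬_R (364u^2 + 168u v + 280v^2) · |J| du dv = ∫_0^1 ∫_0^1 (4004u^2 + 1848u v + 3080v^2) dv du.

Inner (v): 4004u^2 + 924u + 3080/3.
Outer (u): 8470/3.

Therefore ∬_D (28x^2 + 28y^2) dx dy = 8470/3.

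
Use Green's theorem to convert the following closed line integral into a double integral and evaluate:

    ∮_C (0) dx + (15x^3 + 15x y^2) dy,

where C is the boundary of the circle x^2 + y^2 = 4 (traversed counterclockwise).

Green's theorem converts the closed line integral into a double integral over the enclosed region D:

    ∮_C P dx + Q dy = ∬_D (∂Q/∂x - ∂P/∂y) dA.

Here P = 0, Q = 15x^3 + 15x y^2, so

    ∂Q/∂x = 45x^2 + 15y^2,    ∂P/∂y = 0,
    ∂Q/∂x - ∂P/∂y = 45x^2 + 15y^2.

D is the region x^2 + y^2 ≤ 4. Evaluating the double integral:

In polar coordinates (x = r cos θ, y = r sin θ, dA = r dr dθ) the integrand becomes 15r^2(cos(2θ) + 2), so

    ∬_D (45x^2 + 15y^2) dA = ∫_0^{2π} ∫_0^{2} (15r^2(cos(2θ) + 2)) · r dr dθ.

Inner (r from 0 to 2): 60cos(2θ) + 120.
Outer (θ from 0 to 2π): 240π.

Therefore ∮_C P dx + Q dy = 240π.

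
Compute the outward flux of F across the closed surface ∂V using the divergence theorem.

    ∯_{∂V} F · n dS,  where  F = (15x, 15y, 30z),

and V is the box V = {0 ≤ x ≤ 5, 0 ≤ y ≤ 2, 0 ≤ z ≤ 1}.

By the divergence theorem,

    ∯_{∂V} F · n dS = ∭_V (∇ · F) dV.

Compute the divergence:
    ∇ · F = ∂F_x/∂x + ∂F_y/∂y + ∂F_z/∂z = 15 + 15 + 30 = 60.

V is a rectangular box, so dV = dx dy dz with 0 ≤ x ≤ 5, 0 ≤ y ≤ 2, 0 ≤ z ≤ 1.

Integrate (60) over V as an iterated integral:

    ∭_V (∇·F) dV = ∫_0^{5} ∫_0^{2} ∫_0^{1} (60) dz dy dx.

Inner (z from 0 to 1): 60.
Middle (y from 0 to 2): 120.
Outer (x from 0 to 5): 600.

Therefore ∯_{∂V} F · n dS = 600.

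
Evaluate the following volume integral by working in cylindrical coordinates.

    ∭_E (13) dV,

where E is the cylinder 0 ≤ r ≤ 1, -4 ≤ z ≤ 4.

In cylindrical coordinates, x = r cos(θ), y = r sin(θ), z = z, and dV = r dr dθ dz.

The integrand becomes 13, so

    ∭_E (13) dV = ∫_{0}^{2π} ∫_{0}^{1} ∫_{-4}^{4} (13) · r dz dr dθ.

Inner (z): 104r.
Middle (r from 0 to 1): 52.
Outer (θ): 104π.

Therefore the triple integral equals 104π.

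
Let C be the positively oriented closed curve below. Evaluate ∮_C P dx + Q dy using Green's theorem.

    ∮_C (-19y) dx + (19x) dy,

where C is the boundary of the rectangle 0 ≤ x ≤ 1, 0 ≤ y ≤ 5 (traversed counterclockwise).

Green's theorem converts the closed line integral into a double integral over the enclosed region D:

    ∮_C P dx + Q dy = ∬_D (∂Q/∂x - ∂P/∂y) dA.

Here P = -19y, Q = 19x, so

    ∂Q/∂x = 19,    ∂P/∂y = -19,
    ∂Q/∂x - ∂P/∂y = 38.

D is the region 0 ≤ x ≤ 1, 0 ≤ y ≤ 5. Evaluating the double integral:

    ∬_D (38) dA = ∫_0^{1} ∫_0^{5} (38) dy dx.

Inner (y from 0 to 5): 190.
Outer (x from 0 to 1): 190.

Therefore ∮_C P dx + Q dy = 190.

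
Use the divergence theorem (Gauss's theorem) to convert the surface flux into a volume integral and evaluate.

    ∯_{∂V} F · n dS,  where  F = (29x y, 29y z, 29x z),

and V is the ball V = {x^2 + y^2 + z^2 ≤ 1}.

By the divergence theorem,

    ∯_{∂V} F · n dS = ∭_V (∇ · F) dV.

Compute the divergence:
    ∇ · F = ∂F_x/∂x + ∂F_y/∂y + ∂F_z/∂z = 29y + 29z + 29x = 29x + 29y + 29z.

In spherical coordinates, x = ρ sin(φ) cos(θ), y = ρ sin(φ) sin(θ), z = ρ cos(φ), dV = ρ^2 sin(φ) dρ dφ dθ, with 0 ≤ ρ ≤ 1, 0 ≤ φ ≤ π, 0 ≤ θ ≤ 2π.

The integrand, after substitution and multiplying by the volume element, becomes (29ρ (sqrt(2)sin(φ)sin(θ + π/4) + cos(φ))) · ρ^2 sin(φ), so

    ∭_V (∇·F) dV = ∫_0^{2π} ∫_0^{π} ∫_0^{1} (29ρ (sqrt(2)sin(φ)sin(θ + π/4) + cos(φ))) · ρ^2 sin(φ) dρ dφ dθ.

Inner (ρ from 0 to 1): 29(sqrt(2)sin(φ)sin(θ + π/4) + cos(φ))sin(φ)/4.
Middle (φ from 0 to π): 29sqrt(2)π sin(θ + π/4)/8.
Outer (θ from 0 to 2π): 0.

Therefore ∯_{∂V} F · n dS = 0.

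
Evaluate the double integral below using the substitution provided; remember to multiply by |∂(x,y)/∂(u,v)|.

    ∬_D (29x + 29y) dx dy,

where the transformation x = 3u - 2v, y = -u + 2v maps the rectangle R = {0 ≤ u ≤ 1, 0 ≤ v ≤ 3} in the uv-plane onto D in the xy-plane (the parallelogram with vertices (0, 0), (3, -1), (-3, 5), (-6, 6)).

Compute the Jacobian determinant of (x, y) with respect to (u, v):

    ∂(x,y)/∂(u,v) = | 3  -2 | = (3)(2) - (-2)(-1) = 4.
                   | -1  2 |

Its absolute value is |J| = 4 (the area scaling factor).

Substituting x = 3u - 2v, y = -u + 2v into the integrand,

    29x + 29y → 58u,

so the integral becomes

    ∬_R (58u) · |J| du dv = ∫_0^1 ∫_0^3 (232u) dv du.

Inner (v): 696u.
Outer (u): 348.

Therefore ∬_D (29x + 29y) dx dy = 348.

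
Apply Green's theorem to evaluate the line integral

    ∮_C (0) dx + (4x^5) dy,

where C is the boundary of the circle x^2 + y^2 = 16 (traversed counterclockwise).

Green's theorem converts the closed line integral into a double integral over the enclosed region D:

    ∮_C P dx + Q dy = ∬_D (∂Q/∂x - ∂P/∂y) dA.

Here P = 0, Q = 4x^5, so

    ∂Q/∂x = 20x^4,    ∂P/∂y = 0,
    ∂Q/∂x - ∂P/∂y = 20x^4.

D is the region x^2 + y^2 ≤ 16. Evaluating the double integral:

In polar coordinates (x = r cos θ, y = r sin θ, dA = r dr dθ) the integrand becomes 20r^4cos(θ)^4, so

    ∬_D (20x^4) dA = ∫_0^{2π} ∫_0^{4} (20r^4cos(θ)^4) · r dr dθ.

Inner (r from 0 to 4): 40960cos(θ)^4/3.
Outer (θ from 0 to 2π): 10240π.

Therefore ∮_C P dx + Q dy = 10240π.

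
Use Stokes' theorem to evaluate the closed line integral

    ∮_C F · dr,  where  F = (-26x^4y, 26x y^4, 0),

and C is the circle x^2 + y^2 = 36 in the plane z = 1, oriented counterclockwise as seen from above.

Let S be the flat disk x^2 + y^2 ≤ 36 in the plane z = 1, with upward unit normal n̂ = ẑ. By Stokes' theorem,

    ∮_C F · dr = ∬_S (∇ × F) · n̂ dS = ∬_D (curl F)_z dA,

where D is the disk x^2 + y^2 ≤ 36.

Compute the curl of F = (-26x^4y, 26x y^4, 0):
    (∇ × F)_x = ∂F_z/∂y - ∂F_y/∂z = 0,
    (∇ × F)_y = ∂F_x/∂z - ∂F_z/∂x = 0,
    (∇ × F)_z = ∂F_y/∂x - ∂F_x/∂y = 26x^4 + 26y^4.

On z = 1, (curl F)_z = 26x^4 + 26y^4.

Convert to polar (x = r cos θ, y = r sin θ, dA = r dr dθ); the integrand becomes 26r^4(sin(θ)^4 + cos(θ)^4), so

    ∬_D (curl F)_z dA = ∫_0^{2π} ∫_0^{6} (26r^4(sin(θ)^4 + cos(θ)^4)) · r dr dθ.

Inner (r from 0 to 6): 202176sin(θ)^4 + 202176cos(θ)^4.
Outer (θ from 0 to 2π): 303264π.

Therefore ∮_C F · dr = 303264π.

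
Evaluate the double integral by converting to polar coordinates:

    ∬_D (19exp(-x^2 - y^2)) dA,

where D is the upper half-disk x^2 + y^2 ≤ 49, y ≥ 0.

The region D is 0 ≤ r ≤ 7, 0 ≤ θ ≤ π in polar coordinates, where x = r cos(θ), y = r sin(θ), and dA = r dr dθ.

Under the substitution, the integrand becomes 19exp(-r^2), so

    ∬_D (19exp(-x^2 - y^2)) dA = ∫_{0}^{π} ∫_{0}^{7} (19exp(-r^2)) · r dr dθ.

Inner integral (in r): ∫_{0}^{7} (19exp(-r^2)) · r dr = 19/2 - 19exp(-49)/2.

Outer integral (in θ): ∫_{0}^{π} (19/2 - 19exp(-49)/2) dθ = -19π (1 - exp(49))exp(-49)/2.

Therefore ∬_D (19exp(-x^2 - y^2)) dA = -19π (1 - exp(49))exp(-49)/2.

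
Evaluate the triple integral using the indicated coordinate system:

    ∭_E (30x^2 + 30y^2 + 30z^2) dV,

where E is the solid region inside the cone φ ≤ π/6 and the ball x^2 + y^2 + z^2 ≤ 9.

In spherical coordinates, x = ρ sin(φ) cos(θ), y = ρ sin(φ) sin(θ), z = ρ cos(φ), and dV = ρ^2 sin(φ) dρ dφ dθ.

The integrand becomes 30ρ^2, so

    ∭_E (30x^2 + 30y^2 + 30z^2) dV = ∫_{0}^{2π} ∫_{0}^{π/6} ∫_{0}^{3} (30ρ^2) · ρ^2 sin(φ) dρ dφ dθ.

Inner (ρ): 1458sin(φ).
Middle (φ): 1458 - 729sqrt(3).
Outer (θ): 1458π (2 - sqrt(3)).

Therefore the triple integral equals 1458π (2 - sqrt(3)).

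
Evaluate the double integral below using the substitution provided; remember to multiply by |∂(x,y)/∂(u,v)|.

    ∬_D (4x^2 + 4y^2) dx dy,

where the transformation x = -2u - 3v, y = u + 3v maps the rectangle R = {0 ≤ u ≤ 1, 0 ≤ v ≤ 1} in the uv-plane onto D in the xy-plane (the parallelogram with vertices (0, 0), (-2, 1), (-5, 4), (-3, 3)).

Compute the Jacobian determinant of (x, y) with respect to (u, v):

    ∂(x,y)/∂(u,v) = | -2  -3 | = (-2)(3) - (-3)(1) = -3.
                   | 1  3 |

Its absolute value is |J| = 3 (the area scaling factor).

Substituting x = -2u - 3v, y = u + 3v into the integrand,

    4x^2 + 4y^2 → 20u^2 + 72u v + 72v^2,

so the integral becomes

    ∬_R (20u^2 + 72u v + 72v^2) · |J| du dv = ∫_0^1 ∫_0^1 (60u^2 + 216u v + 216v^2) dv du.

Inner (v): 60u^2 + 108u + 72.
Outer (u): 146.

Therefore ∬_D (4x^2 + 4y^2) dx dy = 146.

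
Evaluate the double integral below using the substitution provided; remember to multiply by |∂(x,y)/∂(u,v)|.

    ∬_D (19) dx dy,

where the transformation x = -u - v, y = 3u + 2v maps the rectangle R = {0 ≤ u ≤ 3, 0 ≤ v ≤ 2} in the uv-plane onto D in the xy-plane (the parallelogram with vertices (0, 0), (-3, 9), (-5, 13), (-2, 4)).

Compute the Jacobian determinant of (x, y) with respect to (u, v):

    ∂(x,y)/∂(u,v) = | -1  -1 | = (-1)(2) - (-1)(3) = 1.
                   | 3  2 |

Its absolute value is |J| = 1 (the area scaling factor).

Substituting x = -u - v, y = 3u + 2v into the integrand,

    19 → 19,

so the integral becomes

    ∬_R (19) · |J| du dv = ∫_0^3 ∫_0^2 (19) dv du.

Inner (v): 38.
Outer (u): 114.

Therefore ∬_D (19) dx dy = 114.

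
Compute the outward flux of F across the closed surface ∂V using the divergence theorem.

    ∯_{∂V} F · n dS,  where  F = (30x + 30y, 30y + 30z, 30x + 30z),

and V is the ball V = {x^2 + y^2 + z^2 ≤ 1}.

By the divergence theorem,

    ∯_{∂V} F · n dS = ∭_V (∇ · F) dV.

Compute the divergence:
    ∇ · F = ∂F_x/∂x + ∂F_y/∂y + ∂F_z/∂z = 30 + 30 + 30 = 90.

In spherical coordinates, x = ρ sin(φ) cos(θ), y = ρ sin(φ) sin(θ), z = ρ cos(φ), dV = ρ^2 sin(φ) dρ dφ dθ, with 0 ≤ ρ ≤ 1, 0 ≤ φ ≤ π, 0 ≤ θ ≤ 2π.

The integrand, after substitution and multiplying by the volume element, becomes (90) · ρ^2 sin(φ), so

    ∭_V (∇·F) dV = ∫_0^{2π} ∫_0^{π} ∫_0^{1} (90) · ρ^2 sin(φ) dρ dφ dθ.

Inner (ρ from 0 to 1): 30sin(φ).
Middle (φ from 0 to π): 60.
Outer (θ from 0 to 2π): 120π.

Therefore ∯_{∂V} F · n dS = 120π.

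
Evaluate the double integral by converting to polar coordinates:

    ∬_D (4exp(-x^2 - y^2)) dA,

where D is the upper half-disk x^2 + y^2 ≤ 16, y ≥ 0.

The region D is 0 ≤ r ≤ 4, 0 ≤ θ ≤ π in polar coordinates, where x = r cos(θ), y = r sin(θ), and dA = r dr dθ.

Under the substitution, the integrand becomes 4exp(-r^2), so

    ∬_D (4exp(-x^2 - y^2)) dA = ∫_{0}^{π} ∫_{0}^{4} (4exp(-r^2)) · r dr dθ.

Inner integral (in r): ∫_{0}^{4} (4exp(-r^2)) · r dr = 2 - 2exp(-16).

Outer integral (in θ): ∫_{0}^{π} (2 - 2exp(-16)) dθ = -2π exp(-16) + 2π.

Therefore ∬_D (4exp(-x^2 - y^2)) dA = -2π exp(-16) + 2π.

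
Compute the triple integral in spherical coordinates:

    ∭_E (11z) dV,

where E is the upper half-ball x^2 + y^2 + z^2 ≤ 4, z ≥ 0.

In spherical coordinates, x = ρ sin(φ) cos(θ), y = ρ sin(φ) sin(θ), z = ρ cos(φ), and dV = ρ^2 sin(φ) dρ dφ dθ.

The integrand becomes 11ρ cos(φ), so

    ∭_E (11z) dV = ∫_{0}^{2π} ∫_{0}^{π/2} ∫_{0}^{2} (11ρ cos(φ)) · ρ^2 sin(φ) dρ dφ dθ.

Inner (ρ): 22sin(2φ).
Middle (φ): 22.
Outer (θ): 44π.

Therefore the triple integral equals 44π.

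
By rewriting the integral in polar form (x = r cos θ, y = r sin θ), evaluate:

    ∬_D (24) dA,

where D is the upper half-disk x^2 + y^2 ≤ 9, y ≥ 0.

The region D is 0 ≤ r ≤ 3, 0 ≤ θ ≤ π in polar coordinates, where x = r cos(θ), y = r sin(θ), and dA = r dr dθ.

Under the substitution, the integrand becomes 24, so

    ∬_D (24) dA = ∫_{0}^{π} ∫_{0}^{3} (24) · r dr dθ.

Inner integral (in r): ∫_{0}^{3} (24) · r dr = 108.

Outer integral (in θ): ∫_{0}^{π} (108) dθ = 108π.

Therefore ∬_D (24) dA = 108π.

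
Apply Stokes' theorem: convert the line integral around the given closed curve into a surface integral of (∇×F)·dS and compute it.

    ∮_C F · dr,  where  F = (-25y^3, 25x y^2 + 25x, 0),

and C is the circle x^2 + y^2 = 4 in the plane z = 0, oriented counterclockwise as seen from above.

Let S be the flat disk x^2 + y^2 ≤ 4 in the plane z = 0, with upward unit normal n̂ = ẑ. By Stokes' theorem,

    ∮_C F · dr = ∬_S (∇ × F) · n̂ dS = ∬_D (curl F)_z dA,

where D is the disk x^2 + y^2 ≤ 4.

Compute the curl of F = (-25y^3, 25x y^2 + 25x, 0):
    (∇ × F)_x = ∂F_z/∂y - ∂F_y/∂z = 0,
    (∇ × F)_y = ∂F_x/∂z - ∂F_z/∂x = 0,
    (∇ × F)_z = ∂F_y/∂x - ∂F_x/∂y = 100y^2 + 25.

On z = 0, (curl F)_z = 100y^2 + 25.

Convert to polar (x = r cos θ, y = r sin θ, dA = r dr dθ); the integrand becomes 100r^2sin(θ)^2 + 25, so

    ∬_D (curl F)_z dA = ∫_0^{2π} ∫_0^{2} (100r^2sin(θ)^2 + 25) · r dr dθ.

Inner (r from 0 to 2): 400sin(θ)^2 + 50.
Outer (θ from 0 to 2π): 500π.

Therefore ∮_C F · dr = 500π.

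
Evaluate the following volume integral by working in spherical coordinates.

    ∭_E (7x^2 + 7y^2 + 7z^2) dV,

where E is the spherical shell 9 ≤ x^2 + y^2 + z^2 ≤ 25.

In spherical coordinates, x = ρ sin(φ) cos(θ), y = ρ sin(φ) sin(θ), z = ρ cos(φ), and dV = ρ^2 sin(φ) dρ dφ dθ.

The integrand becomes 7ρ^2, so

    ∭_E (7x^2 + 7y^2 + 7z^2) dV = ∫_{0}^{2π} ∫_{0}^{π} ∫_{3}^{5} (7ρ^2) · ρ^2 sin(φ) dρ dφ dθ.

Inner (ρ): 20174sin(φ)/5.
Middle (φ): 40348/5.
Outer (θ): 80696π/5.

Therefore the triple integral equals 80696π/5.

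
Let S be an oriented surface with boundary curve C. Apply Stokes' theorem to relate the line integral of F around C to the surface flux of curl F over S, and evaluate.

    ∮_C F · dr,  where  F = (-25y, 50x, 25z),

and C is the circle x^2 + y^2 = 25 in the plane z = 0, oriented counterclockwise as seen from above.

Let S be the flat disk x^2 + y^2 ≤ 25 in the plane z = 0, with upward unit normal n̂ = ẑ. By Stokes' theorem,

    ∮_C F · dr = ∬_S (∇ × F) · n̂ dS = ∬_D (curl F)_z dA,

where D is the disk x^2 + y^2 ≤ 25.

Compute the curl of F = (-25y, 50x, 25z):
    (∇ × F)_x = ∂F_z/∂y - ∂F_y/∂z = 0,
    (∇ × F)_y = ∂F_x/∂z - ∂F_z/∂x = 0,
    (∇ × F)_z = ∂F_y/∂x - ∂F_x/∂y = 75.

On z = 0, (curl F)_z = 75.

Convert to polar (x = r cos θ, y = r sin θ, dA = r dr dθ); the integrand becomes 75, so

    ∬_D (curl F)_z dA = ∫_0^{2π} ∫_0^{5} (75) · r dr dθ.

Inner (r from 0 to 5): 1875/2.
Outer (θ from 0 to 2π): 1875π.

Therefore ∮_C F · dr = 1875π.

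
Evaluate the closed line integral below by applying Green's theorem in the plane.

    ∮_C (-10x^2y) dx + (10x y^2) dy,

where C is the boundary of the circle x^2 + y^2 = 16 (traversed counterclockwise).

Green's theorem converts the closed line integral into a double integral over the enclosed region D:

    ∮_C P dx + Q dy = ∬_D (∂Q/∂x - ∂P/∂y) dA.

Here P = -10x^2y, Q = 10x y^2, so

    ∂Q/∂x = 10y^2,    ∂P/∂y = -10x^2,
    ∂Q/∂x - ∂P/∂y = 10x^2 + 10y^2.

D is the region x^2 + y^2 ≤ 16. Evaluating the double integral:

In polar coordinates (x = r cos θ, y = r sin θ, dA = r dr dθ) the integrand becomes 10r^2, so

    ∬_D (10x^2 + 10y^2) dA = ∫_0^{2π} ∫_0^{4} (10r^2) · r dr dθ.

Inner (r from 0 to 4): 640.
Outer (θ from 0 to 2π): 1280π.

Therefore ∮_C P dx + Q dy = 1280π.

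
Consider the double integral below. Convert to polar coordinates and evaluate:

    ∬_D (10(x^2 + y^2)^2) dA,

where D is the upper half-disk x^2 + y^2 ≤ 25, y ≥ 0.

The region D is 0 ≤ r ≤ 5, 0 ≤ θ ≤ π in polar coordinates, where x = r cos(θ), y = r sin(θ), and dA = r dr dθ.

Under the substitution, the integrand becomes 10r^4, so

    ∬_D (10(x^2 + y^2)^2) dA = ∫_{0}^{π} ∫_{0}^{5} (10r^4) · r dr dθ.

Inner integral (in r): ∫_{0}^{5} (10r^4) · r dr = 78125/3.

Outer integral (in θ): ∫_{0}^{π} (78125/3) dθ = 78125π/3.

Therefore ∬_D (10(x^2 + y^2)^2) dA = 78125π/3.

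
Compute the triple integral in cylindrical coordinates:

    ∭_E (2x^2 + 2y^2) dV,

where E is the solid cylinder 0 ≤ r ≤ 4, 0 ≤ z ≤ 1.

In cylindrical coordinates, x = r cos(θ), y = r sin(θ), z = z, and dV = r dr dθ dz.

The integrand becomes 2r^2, so

    ∭_E (2x^2 + 2y^2) dV = ∫_{0}^{2π} ∫_{0}^{4} ∫_{0}^{1} (2r^2) · r dz dr dθ.

Inner (z): 2r^3.
Middle (r from 0 to 4): 128.
Outer (θ): 256π.

Therefore the triple integral equals 256π.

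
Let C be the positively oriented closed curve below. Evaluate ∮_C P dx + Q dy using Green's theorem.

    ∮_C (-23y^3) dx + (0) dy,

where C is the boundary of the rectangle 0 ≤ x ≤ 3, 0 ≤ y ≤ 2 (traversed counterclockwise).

Green's theorem converts the closed line integral into a double integral over the enclosed region D:

    ∮_C P dx + Q dy = ∬_D (∂Q/∂x - ∂P/∂y) dA.

Here P = -23y^3, Q = 0, so

    ∂Q/∂x = 0,    ∂P/∂y = -69y^2,
    ∂Q/∂x - ∂P/∂y = 69y^2.

D is the region 0 ≤ x ≤ 3, 0 ≤ y ≤ 2. Evaluating the double integral:

    ∬_D (69y^2) dA = ∫_0^{3} ∫_0^{2} (69y^2) dy dx.

Inner (y from 0 to 2): 184.
Outer (x from 0 to 3): 552.

Therefore ∮_C P dx + Q dy = 552.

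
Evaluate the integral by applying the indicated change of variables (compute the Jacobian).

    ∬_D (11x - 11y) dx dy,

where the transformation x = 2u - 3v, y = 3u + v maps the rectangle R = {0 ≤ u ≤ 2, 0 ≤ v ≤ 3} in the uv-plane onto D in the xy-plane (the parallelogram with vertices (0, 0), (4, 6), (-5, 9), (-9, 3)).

Compute the Jacobian determinant of (x, y) with respect to (u, v):

    ∂(x,y)/∂(u,v) = | 2  -3 | = (2)(1) - (-3)(3) = 11.
                   | 3  1 |

Its absolute value is |J| = 11 (the area scaling factor).

Substituting x = 2u - 3v, y = 3u + v into the integrand,

    11x - 11y → -11u - 44v,

so the integral becomes

    ∬_R (-11u - 44v) · |J| du dv = ∫_0^2 ∫_0^3 (-121u - 484v) dv du.

Inner (v): -363u - 2178.
Outer (u): -5082.

Therefore ∬_D (11x - 11y) dx dy = -5082.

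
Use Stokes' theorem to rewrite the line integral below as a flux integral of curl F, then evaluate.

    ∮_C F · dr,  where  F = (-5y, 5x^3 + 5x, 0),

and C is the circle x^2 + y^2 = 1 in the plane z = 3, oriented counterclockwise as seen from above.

Let S be the flat disk x^2 + y^2 ≤ 1 in the plane z = 3, with upward unit normal n̂ = ẑ. By Stokes' theorem,

    ∮_C F · dr = ∬_S (∇ × F) · n̂ dS = ∬_D (curl F)_z dA,

where D is the disk x^2 + y^2 ≤ 1.

Compute the curl of F = (-5y, 5x^3 + 5x, 0):
    (∇ × F)_x = ∂F_z/∂y - ∂F_y/∂z = 0,
    (∇ × F)_y = ∂F_x/∂z - ∂F_z/∂x = 0,
    (∇ × F)_z = ∂F_y/∂x - ∂F_x/∂y = 15x^2 + 10.

On z = 3, (curl F)_z = 15x^2 + 10.

Convert to polar (x = r cos θ, y = r sin θ, dA = r dr dθ); the integrand becomes 15r^2cos(θ)^2 + 10, so

    ∬_D (curl F)_z dA = ∫_0^{2π} ∫_0^{1} (15r^2cos(θ)^2 + 10) · r dr dθ.

Inner (r from 0 to 1): 15cos(θ)^2/4 + 5.
Outer (θ from 0 to 2π): 55π/4.

Therefore ∮_C F · dr = 55π/4.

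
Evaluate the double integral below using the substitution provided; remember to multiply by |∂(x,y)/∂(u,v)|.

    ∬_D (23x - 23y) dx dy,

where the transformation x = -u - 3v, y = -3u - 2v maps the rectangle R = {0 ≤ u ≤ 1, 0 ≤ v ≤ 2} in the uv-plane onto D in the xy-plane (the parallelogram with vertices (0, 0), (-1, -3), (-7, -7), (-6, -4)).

Compute the Jacobian determinant of (x, y) with respect to (u, v):

    ∂(x,y)/∂(u,v) = | -1  -3 | = (-1)(-2) - (-3)(-3) = -7.
                   | -3  -2 |

Its absolute value is |J| = 7 (the area scaling factor).

Substituting x = -u - 3v, y = -3u - 2v into the integrand,

    23x - 23y → 46u - 23v,

so the integral becomes

    ∬_R (46u - 23v) · |J| du dv = ∫_0^1 ∫_0^2 (322u - 161v) dv du.

Inner (v): 644u - 322.
Outer (u): 0.

Therefore ∬_D (23x - 23y) dx dy = 0.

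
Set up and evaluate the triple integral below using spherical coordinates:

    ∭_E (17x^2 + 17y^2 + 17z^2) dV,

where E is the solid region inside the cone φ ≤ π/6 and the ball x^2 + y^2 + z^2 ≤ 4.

In spherical coordinates, x = ρ sin(φ) cos(θ), y = ρ sin(φ) sin(θ), z = ρ cos(φ), and dV = ρ^2 sin(φ) dρ dφ dθ.

The integrand becomes 17ρ^2, so

    ∭_E (17x^2 + 17y^2 + 17z^2) dV = ∫_{0}^{2π} ∫_{0}^{π/6} ∫_{0}^{2} (17ρ^2) · ρ^2 sin(φ) dρ dφ dθ.

Inner (ρ): 544sin(φ)/5.
Middle (φ): 544/5 - 272sqrt(3)/5.
Outer (θ): 544π (2 - sqrt(3))/5.

Therefore the triple integral equals 544π (2 - sqrt(3))/5.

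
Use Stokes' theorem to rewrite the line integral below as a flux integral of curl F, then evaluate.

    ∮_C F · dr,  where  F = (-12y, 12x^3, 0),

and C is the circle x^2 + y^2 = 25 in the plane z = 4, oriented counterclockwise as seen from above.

Let S be the flat disk x^2 + y^2 ≤ 25 in the plane z = 4, with upward unit normal n̂ = ẑ. By Stokes' theorem,

    ∮_C F · dr = ∬_S (∇ × F) · n̂ dS = ∬_D (curl F)_z dA,

where D is the disk x^2 + y^2 ≤ 25.

Compute the curl of F = (-12y, 12x^3, 0):
    (∇ × F)_x = ∂F_z/∂y - ∂F_y/∂z = 0,
    (∇ × F)_y = ∂F_x/∂z - ∂F_z/∂x = 0,
    (∇ × F)_z = ∂F_y/∂x - ∂F_x/∂y = 36x^2 + 12.

On z = 4, (curl F)_z = 36x^2 + 12.

Convert to polar (x = r cos θ, y = r sin θ, dA = r dr dθ); the integrand becomes 36r^2cos(θ)^2 + 12, so

    ∬_D (curl F)_z dA = ∫_0^{2π} ∫_0^{5} (36r^2cos(θ)^2 + 12) · r dr dθ.

Inner (r from 0 to 5): 5625cos(θ)^2 + 150.
Outer (θ from 0 to 2π): 5925π.

Therefore ∮_C F · dr = 5925π.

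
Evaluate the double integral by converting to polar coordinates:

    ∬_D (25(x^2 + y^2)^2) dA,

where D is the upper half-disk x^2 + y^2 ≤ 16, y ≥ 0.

The region D is 0 ≤ r ≤ 4, 0 ≤ θ ≤ π in polar coordinates, where x = r cos(θ), y = r sin(θ), and dA = r dr dθ.

Under the substitution, the integrand becomes 25r^4, so

    ∬_D (25(x^2 + y^2)^2) dA = ∫_{0}^{π} ∫_{0}^{4} (25r^4) · r dr dθ.

Inner integral (in r): ∫_{0}^{4} (25r^4) · r dr = 51200/3.

Outer integral (in θ): ∫_{0}^{π} (51200/3) dθ = 51200π/3.

Therefore ∬_D (25(x^2 + y^2)^2) dA = 51200π/3.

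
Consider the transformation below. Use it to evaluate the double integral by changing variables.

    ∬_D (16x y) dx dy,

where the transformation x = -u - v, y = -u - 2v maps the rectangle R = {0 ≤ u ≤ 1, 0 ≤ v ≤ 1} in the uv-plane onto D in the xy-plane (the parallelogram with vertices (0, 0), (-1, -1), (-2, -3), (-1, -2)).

Compute the Jacobian determinant of (x, y) with respect to (u, v):

    ∂(x,y)/∂(u,v) = | -1  -1 | = (-1)(-2) - (-1)(-1) = 1.
                   | -1  -2 |

Its absolute value is |J| = 1 (the area scaling factor).

Substituting x = -u - v, y = -u - 2v into the integrand,

    16x y → 16u^2 + 48u v + 32v^2,

so the integral becomes

    ∬_R (16u^2 + 48u v + 32v^2) · |J| du dv = ∫_0^1 ∫_0^1 (16u^2 + 48u v + 32v^2) dv du.

Inner (v): 16u^2 + 24u + 32/3.
Outer (u): 28.

Therefore ∬_D (16x y) dx dy = 28.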